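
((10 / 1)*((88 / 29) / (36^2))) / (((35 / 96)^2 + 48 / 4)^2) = 57671680 / 362588203181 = 0.00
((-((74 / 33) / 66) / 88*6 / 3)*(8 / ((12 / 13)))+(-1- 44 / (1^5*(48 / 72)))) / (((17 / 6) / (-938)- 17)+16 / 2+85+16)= -4517444582 / 6202235061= -0.73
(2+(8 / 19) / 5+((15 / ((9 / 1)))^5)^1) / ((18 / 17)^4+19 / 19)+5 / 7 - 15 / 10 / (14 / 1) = 880761840697 / 121840690860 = 7.23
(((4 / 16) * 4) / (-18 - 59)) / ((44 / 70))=-5 / 242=-0.02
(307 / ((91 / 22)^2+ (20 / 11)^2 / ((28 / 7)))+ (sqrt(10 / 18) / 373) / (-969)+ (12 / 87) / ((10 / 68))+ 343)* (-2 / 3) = -908950822 / 3776235+ 2* sqrt(5) / 3252933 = -240.70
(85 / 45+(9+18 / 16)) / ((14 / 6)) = 865 / 168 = 5.15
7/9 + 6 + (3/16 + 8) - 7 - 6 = 283/144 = 1.97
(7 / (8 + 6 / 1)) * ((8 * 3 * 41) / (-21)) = -164 / 7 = -23.43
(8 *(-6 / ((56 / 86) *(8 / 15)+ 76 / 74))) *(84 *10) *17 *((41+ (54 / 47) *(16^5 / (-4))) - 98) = 5034877594488000 / 33511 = 150245519217.21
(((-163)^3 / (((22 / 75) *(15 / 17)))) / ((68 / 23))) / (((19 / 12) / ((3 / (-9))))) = 498035905 / 418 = 1191473.46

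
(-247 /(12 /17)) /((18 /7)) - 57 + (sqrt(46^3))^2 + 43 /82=97143.45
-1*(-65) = 65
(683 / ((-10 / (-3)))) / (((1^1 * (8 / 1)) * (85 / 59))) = 120891 / 6800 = 17.78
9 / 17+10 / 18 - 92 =-13910 / 153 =-90.92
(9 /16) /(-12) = -0.05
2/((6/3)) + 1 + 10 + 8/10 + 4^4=1344/5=268.80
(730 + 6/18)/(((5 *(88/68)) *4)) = 37247/1320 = 28.22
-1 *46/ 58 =-23/ 29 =-0.79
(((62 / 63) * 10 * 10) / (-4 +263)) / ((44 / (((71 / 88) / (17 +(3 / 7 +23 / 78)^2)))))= 9299225 / 23387834569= 0.00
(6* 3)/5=18/5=3.60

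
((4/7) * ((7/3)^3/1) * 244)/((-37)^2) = 47824/36963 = 1.29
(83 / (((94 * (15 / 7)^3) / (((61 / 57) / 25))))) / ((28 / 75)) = 248087 / 24111000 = 0.01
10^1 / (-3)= -10 / 3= -3.33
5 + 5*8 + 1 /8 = 361 /8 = 45.12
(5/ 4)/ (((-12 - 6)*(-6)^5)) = 5/ 559872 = 0.00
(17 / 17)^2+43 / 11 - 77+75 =32 / 11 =2.91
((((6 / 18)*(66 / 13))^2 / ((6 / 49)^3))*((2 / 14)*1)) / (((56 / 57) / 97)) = 535430203 / 24336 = 22001.57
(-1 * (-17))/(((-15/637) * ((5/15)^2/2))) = -64974/5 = -12994.80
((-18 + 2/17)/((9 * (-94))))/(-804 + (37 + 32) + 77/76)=-11552/401135553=-0.00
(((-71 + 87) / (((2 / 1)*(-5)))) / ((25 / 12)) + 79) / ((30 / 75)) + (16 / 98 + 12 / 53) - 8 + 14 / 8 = 49270201 / 259700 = 189.72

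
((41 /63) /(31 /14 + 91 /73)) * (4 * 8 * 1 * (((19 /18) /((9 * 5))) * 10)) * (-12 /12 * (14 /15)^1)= -50952832 /38677095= -1.32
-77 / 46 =-1.67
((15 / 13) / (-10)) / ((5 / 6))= -9 / 65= -0.14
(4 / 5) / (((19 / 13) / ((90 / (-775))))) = -936 / 14725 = -0.06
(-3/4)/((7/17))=-51/28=-1.82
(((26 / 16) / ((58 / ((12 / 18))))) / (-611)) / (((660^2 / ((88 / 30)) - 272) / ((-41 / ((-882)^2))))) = 41 / 3772024601998464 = 0.00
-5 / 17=-0.29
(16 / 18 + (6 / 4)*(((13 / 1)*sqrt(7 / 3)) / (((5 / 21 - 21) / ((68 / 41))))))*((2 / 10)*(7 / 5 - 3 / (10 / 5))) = -4 / 225 + 4641*sqrt(21) / 446900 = 0.03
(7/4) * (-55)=-385/4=-96.25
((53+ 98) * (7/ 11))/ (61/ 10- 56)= -10570/ 5489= -1.93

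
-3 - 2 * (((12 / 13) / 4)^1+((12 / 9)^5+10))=-100739 / 3159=-31.89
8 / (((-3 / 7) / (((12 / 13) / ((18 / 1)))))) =-112 / 117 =-0.96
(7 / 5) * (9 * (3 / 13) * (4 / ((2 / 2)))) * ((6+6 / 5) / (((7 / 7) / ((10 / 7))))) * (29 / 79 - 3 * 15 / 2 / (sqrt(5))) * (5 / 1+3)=1804032 / 5135 - 279936 * sqrt(5) / 65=-9278.77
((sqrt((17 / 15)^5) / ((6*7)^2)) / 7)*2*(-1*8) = -1156*sqrt(255) / 10418625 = -0.00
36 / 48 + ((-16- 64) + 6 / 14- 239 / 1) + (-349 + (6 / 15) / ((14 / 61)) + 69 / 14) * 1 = -13203 / 20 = -660.15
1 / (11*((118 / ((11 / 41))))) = 1 / 4838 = 0.00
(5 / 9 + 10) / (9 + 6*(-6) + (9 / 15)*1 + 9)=-475 / 783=-0.61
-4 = -4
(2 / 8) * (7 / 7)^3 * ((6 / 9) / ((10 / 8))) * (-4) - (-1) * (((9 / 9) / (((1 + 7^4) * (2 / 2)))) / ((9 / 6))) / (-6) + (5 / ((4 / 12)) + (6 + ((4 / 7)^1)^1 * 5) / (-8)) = 20216363 / 1513260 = 13.36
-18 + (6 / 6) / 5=-89 / 5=-17.80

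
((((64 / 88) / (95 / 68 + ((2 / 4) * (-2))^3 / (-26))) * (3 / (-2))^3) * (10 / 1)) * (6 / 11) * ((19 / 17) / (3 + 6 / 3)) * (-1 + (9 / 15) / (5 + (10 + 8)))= 1327872 / 654005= 2.03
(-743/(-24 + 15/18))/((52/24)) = 26748/1807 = 14.80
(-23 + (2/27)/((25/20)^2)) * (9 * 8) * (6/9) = -247888/225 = -1101.72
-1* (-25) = 25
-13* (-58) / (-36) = -377 / 18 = -20.94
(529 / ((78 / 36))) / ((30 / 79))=41791 / 65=642.94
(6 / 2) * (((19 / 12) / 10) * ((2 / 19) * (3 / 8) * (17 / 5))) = 51 / 800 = 0.06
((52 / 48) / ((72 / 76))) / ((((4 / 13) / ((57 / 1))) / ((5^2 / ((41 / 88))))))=16777475 / 1476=11366.85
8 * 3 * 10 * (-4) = -960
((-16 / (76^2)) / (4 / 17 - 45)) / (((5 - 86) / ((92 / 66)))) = -782 / 734329233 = -0.00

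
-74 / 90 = -37 / 45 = -0.82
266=266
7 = 7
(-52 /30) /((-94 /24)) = 104 /235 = 0.44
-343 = -343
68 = 68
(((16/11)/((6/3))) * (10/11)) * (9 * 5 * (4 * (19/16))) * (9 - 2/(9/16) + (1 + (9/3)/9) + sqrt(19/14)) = 8550 * sqrt(266)/847 + 115900/121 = 1122.49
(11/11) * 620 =620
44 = 44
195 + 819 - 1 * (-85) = 1099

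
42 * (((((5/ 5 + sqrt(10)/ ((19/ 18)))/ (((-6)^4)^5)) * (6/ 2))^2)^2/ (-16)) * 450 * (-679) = 427888825 * sqrt(10)/ 31134331513931590129327220487940198598989283061982074790477824 + 2096757550825/ 42591765511058415296919637627502191683417339228791478313373663232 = 0.00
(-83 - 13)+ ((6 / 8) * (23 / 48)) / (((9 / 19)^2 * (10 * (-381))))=-1896108143 / 19751040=-96.00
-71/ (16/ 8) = -71/ 2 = -35.50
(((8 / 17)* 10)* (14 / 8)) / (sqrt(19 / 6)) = 140* sqrt(114) / 323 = 4.63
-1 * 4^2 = -16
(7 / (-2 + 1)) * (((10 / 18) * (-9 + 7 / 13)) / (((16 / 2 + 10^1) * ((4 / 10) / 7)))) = 67375 / 2106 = 31.99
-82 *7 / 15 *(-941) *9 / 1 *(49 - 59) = -3240804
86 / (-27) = -86 / 27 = -3.19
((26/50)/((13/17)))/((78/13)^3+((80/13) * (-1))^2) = 2873/1072600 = 0.00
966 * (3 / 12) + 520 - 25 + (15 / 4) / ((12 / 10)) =5917 / 8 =739.62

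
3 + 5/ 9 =32/ 9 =3.56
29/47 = 0.62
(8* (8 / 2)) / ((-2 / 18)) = -288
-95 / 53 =-1.79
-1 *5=-5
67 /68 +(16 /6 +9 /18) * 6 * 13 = 16863 /68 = 247.99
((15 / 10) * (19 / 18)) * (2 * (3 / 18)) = 19 / 36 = 0.53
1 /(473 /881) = 881 /473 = 1.86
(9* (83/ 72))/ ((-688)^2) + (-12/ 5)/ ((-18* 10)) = 3792977/ 284006400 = 0.01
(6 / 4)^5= 243 / 32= 7.59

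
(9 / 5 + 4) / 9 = 29 / 45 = 0.64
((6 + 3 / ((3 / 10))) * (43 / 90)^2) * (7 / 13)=51772 / 26325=1.97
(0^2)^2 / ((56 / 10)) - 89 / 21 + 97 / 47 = -2146 / 987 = -2.17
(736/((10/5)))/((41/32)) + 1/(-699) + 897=33938506/28659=1184.22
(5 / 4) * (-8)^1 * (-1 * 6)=60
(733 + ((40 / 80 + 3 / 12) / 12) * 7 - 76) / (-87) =-10519 / 1392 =-7.56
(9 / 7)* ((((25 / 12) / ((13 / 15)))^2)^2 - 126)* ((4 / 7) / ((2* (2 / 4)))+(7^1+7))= -310799452869 / 179134592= -1735.01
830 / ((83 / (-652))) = -6520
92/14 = 46/7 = 6.57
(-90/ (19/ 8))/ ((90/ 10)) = -80/ 19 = -4.21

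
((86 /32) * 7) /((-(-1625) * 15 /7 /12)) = 0.06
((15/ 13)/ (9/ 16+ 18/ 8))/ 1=16/ 39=0.41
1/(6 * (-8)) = -1/48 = -0.02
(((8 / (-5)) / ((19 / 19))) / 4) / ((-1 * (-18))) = -1 / 45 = -0.02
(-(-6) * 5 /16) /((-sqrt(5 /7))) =-3 * sqrt(35) /8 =-2.22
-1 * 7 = -7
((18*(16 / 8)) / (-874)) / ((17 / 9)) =-162 / 7429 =-0.02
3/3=1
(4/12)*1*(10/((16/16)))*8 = 26.67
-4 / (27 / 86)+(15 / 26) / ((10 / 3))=-17645 / 1404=-12.57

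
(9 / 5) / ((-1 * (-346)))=9 / 1730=0.01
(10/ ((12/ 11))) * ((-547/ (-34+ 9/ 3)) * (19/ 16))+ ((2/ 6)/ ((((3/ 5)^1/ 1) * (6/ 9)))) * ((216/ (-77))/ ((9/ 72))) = 173.37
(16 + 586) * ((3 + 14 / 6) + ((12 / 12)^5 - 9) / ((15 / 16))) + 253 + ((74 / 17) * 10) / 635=-18063613 / 10795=-1673.33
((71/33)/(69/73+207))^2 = 26863489/250940883600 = 0.00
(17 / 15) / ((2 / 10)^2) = 85 / 3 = 28.33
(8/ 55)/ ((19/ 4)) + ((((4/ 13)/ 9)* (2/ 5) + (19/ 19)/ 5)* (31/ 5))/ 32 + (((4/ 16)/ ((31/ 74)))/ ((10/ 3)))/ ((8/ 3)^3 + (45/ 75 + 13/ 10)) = 55068644089/ 683208995040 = 0.08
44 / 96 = 11 / 24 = 0.46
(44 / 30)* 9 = 66 / 5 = 13.20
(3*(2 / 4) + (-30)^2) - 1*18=1767 / 2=883.50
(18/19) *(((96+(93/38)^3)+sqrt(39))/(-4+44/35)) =-637567245/16681088 - 105 *sqrt(39)/304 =-40.38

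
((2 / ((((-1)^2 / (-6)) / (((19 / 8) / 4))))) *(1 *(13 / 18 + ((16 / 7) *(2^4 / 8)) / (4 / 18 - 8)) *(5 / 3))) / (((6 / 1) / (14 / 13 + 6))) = -259141 / 137592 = -1.88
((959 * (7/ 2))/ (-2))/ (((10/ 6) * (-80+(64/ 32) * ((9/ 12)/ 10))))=20139/ 1597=12.61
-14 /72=-7 /36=-0.19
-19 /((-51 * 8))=19 /408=0.05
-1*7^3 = -343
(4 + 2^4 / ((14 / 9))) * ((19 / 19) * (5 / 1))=500 / 7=71.43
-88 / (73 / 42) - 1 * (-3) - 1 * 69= -8514 / 73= -116.63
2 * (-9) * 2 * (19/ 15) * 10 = -456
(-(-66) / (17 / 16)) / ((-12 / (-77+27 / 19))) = 126368 / 323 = 391.23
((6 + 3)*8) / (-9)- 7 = -15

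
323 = 323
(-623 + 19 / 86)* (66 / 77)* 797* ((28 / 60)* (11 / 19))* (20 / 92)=-469551753 / 18791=-24988.12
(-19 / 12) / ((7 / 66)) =-209 / 14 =-14.93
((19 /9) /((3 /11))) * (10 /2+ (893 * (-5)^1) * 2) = -621775 /9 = -69086.11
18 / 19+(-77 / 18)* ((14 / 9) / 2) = -7325 / 3078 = -2.38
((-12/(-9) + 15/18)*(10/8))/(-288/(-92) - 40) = -1495/20352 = -0.07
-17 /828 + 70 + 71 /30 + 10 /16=604201 /8280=72.97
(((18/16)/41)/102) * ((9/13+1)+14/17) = 417/616148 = 0.00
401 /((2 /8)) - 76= 1528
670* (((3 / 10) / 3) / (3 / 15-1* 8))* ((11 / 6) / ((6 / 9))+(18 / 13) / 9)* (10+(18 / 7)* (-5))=252925 / 3549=71.27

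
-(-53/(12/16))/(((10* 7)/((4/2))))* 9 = 18.17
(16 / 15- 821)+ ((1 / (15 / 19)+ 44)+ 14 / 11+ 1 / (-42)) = -357319 / 462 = -773.42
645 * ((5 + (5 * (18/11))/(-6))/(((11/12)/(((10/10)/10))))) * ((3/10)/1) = 9288/121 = 76.76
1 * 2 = 2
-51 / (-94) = 51 / 94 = 0.54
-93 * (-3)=279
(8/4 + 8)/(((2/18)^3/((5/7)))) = 36450/7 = 5207.14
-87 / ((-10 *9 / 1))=29 / 30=0.97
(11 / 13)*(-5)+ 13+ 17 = 335 / 13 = 25.77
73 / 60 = 1.22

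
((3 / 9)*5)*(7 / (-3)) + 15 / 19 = -530 / 171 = -3.10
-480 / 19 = -25.26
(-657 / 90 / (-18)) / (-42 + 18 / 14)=-511 / 51300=-0.01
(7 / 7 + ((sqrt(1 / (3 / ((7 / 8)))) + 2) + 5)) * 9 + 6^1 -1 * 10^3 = -922 + 3 * sqrt(42) / 4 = -917.14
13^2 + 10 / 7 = 170.43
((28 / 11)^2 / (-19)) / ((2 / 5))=-1960 / 2299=-0.85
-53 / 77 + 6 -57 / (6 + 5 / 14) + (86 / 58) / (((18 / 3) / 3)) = -1157931 / 397474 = -2.91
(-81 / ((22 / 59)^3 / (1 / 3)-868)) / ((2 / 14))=116449893 / 178237028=0.65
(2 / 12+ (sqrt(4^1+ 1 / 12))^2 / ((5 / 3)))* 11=28.78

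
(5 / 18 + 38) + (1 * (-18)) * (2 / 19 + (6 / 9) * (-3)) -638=-193441 / 342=-565.62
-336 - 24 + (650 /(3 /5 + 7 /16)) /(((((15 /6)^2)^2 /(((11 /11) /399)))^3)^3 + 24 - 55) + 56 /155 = -17256488988126598531585654716007411469539684920138354368 /47982846461675207598948343875235877903711653360141535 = -359.64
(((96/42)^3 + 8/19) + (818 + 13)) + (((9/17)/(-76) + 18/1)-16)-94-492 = 114935069/443156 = 259.36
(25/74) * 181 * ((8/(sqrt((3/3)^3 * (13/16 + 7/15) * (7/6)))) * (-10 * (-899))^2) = 17554125720000 * sqrt(21490)/79513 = 32363782405.03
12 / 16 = 3 / 4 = 0.75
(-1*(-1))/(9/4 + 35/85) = 68/181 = 0.38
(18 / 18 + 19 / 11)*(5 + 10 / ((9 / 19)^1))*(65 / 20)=15275 / 66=231.44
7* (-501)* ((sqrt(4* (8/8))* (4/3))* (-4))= 37408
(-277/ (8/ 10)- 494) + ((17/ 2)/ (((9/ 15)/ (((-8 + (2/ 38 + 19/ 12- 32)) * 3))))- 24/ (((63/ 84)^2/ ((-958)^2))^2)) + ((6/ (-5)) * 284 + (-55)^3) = -63889314089831.26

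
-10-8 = -18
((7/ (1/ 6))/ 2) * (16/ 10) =33.60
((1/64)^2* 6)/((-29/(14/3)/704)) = -77/464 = -0.17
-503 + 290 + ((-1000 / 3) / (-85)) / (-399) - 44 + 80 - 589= -15587534 / 20349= -766.01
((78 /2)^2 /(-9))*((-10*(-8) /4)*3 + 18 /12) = -20787 /2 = -10393.50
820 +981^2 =963181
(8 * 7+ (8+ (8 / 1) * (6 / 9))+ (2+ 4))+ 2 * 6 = 262 / 3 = 87.33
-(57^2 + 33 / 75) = -81236 / 25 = -3249.44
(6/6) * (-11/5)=-11/5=-2.20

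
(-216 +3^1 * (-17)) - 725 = -992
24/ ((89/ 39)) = 936/ 89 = 10.52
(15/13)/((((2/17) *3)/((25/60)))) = 425/312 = 1.36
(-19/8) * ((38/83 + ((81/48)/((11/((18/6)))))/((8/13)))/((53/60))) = -40157355/12387584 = -3.24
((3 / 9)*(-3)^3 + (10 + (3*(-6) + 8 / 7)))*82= -9102 / 7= -1300.29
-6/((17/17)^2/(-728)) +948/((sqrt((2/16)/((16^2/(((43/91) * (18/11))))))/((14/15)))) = 4368 +141568 * sqrt(43043)/645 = 49904.19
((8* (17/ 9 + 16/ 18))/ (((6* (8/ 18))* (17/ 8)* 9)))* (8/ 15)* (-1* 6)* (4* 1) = -2560/ 459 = -5.58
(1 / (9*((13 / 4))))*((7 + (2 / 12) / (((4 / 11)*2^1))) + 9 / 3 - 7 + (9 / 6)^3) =317 / 1404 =0.23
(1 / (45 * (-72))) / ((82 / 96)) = -0.00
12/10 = 6/5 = 1.20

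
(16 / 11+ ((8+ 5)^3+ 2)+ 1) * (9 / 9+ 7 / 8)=45405 / 11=4127.73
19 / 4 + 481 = 1943 / 4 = 485.75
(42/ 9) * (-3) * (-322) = 4508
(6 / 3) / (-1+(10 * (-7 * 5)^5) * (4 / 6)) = -6 / 1050437503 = -0.00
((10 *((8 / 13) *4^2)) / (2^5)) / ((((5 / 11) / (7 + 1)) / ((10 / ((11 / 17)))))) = 10880 / 13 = 836.92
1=1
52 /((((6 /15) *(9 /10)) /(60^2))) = 520000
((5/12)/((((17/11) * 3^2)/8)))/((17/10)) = 1100/7803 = 0.14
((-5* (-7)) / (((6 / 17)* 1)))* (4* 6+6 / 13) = 31535 / 13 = 2425.77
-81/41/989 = -81/40549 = -0.00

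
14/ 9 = 1.56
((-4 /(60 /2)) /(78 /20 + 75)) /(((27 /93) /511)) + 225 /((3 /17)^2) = 153850811 /21303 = 7222.03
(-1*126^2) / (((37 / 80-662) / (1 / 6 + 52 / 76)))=6844320 / 335179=20.42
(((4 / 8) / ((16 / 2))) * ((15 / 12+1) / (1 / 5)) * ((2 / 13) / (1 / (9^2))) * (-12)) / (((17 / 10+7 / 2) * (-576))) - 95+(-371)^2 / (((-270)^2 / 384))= 662389190297 / 1051315200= 630.06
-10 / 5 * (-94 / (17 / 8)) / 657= 1504 / 11169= 0.13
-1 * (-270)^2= -72900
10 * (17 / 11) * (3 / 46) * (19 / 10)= 969 / 506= 1.92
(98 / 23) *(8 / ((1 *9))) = 784 / 207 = 3.79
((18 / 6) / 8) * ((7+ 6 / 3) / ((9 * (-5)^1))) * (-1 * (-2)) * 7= -21 / 20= -1.05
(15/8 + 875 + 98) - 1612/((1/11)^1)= -134057/8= -16757.12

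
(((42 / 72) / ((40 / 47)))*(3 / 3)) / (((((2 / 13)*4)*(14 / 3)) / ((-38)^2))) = 220571 / 640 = 344.64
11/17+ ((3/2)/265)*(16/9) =8881/13515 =0.66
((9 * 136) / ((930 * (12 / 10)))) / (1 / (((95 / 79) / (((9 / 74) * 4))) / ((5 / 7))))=83657 / 22041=3.80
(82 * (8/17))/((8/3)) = 246/17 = 14.47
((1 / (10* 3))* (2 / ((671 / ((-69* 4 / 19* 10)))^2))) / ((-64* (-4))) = 7935 / 650148004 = 0.00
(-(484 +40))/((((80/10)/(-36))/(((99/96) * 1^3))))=2431.69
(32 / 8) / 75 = 4 / 75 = 0.05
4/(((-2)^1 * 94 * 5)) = -1/235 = -0.00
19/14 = 1.36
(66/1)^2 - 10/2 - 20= 4331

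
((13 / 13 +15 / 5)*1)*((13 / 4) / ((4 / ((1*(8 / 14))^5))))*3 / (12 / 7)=832 / 2401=0.35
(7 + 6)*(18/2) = 117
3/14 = 0.21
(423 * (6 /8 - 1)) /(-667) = 423 /2668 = 0.16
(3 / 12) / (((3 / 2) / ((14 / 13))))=0.18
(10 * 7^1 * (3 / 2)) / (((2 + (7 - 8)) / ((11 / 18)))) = 64.17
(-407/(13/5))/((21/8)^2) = -130240/5733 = -22.72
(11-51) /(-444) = 0.09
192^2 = 36864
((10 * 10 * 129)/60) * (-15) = -3225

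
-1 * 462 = -462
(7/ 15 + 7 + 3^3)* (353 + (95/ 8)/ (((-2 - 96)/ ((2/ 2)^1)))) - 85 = 47344023/ 3920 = 12077.56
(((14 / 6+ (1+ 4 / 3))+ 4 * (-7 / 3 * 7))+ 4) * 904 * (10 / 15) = -307360 / 9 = -34151.11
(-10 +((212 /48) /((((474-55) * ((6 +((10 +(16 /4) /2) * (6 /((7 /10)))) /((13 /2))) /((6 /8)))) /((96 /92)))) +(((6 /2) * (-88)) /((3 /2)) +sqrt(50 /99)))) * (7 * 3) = -49838068245 /12759388 +35 * sqrt(22) /11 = -3891.07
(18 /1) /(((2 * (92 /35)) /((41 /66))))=4305 /2024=2.13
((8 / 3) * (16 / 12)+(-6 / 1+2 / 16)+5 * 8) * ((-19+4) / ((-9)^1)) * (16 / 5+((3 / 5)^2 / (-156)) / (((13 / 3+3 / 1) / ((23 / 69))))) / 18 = 11.16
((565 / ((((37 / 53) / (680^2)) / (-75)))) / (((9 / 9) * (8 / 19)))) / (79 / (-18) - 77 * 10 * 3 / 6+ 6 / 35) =171266720.46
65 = 65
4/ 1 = 4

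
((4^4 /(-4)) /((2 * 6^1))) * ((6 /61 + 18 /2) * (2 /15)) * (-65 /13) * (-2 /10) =-6.47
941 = 941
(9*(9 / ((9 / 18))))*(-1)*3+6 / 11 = -5340 / 11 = -485.45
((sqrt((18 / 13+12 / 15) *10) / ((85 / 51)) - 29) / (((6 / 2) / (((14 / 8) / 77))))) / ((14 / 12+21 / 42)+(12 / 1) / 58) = -841 / 7172+87 *sqrt(923) / 233090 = -0.11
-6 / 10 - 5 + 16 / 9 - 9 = -577 / 45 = -12.82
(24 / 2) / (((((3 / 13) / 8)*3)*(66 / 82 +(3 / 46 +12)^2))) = 36090496 / 38096559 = 0.95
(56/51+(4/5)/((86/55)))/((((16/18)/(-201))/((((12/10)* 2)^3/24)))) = -3831462/18275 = -209.66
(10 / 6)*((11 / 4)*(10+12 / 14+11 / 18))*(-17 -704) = -8185925 / 216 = -37897.80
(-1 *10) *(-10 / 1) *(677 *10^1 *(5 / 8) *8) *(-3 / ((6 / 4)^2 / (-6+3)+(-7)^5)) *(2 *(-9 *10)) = -7311600000 / 67231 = -108753.40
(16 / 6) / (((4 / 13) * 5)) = 26 / 15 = 1.73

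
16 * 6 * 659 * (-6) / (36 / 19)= -200336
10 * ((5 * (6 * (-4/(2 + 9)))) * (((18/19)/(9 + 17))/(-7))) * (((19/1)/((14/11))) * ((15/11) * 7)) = 81000/1001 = 80.92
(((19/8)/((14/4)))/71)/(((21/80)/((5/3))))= 1900/31311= 0.06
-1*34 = -34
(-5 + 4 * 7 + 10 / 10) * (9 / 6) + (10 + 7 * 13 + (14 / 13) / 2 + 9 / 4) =7269 / 52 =139.79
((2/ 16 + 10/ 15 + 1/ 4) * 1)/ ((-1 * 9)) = -25/ 216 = -0.12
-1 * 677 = -677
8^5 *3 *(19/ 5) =1867776/ 5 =373555.20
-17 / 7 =-2.43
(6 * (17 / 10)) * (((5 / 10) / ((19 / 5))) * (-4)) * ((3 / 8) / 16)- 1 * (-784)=953191 / 1216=783.87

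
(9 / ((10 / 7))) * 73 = 4599 / 10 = 459.90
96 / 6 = 16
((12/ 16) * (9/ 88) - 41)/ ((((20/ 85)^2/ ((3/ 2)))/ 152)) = -237293565/ 1408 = -168532.36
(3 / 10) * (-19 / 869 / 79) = -57 / 686510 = -0.00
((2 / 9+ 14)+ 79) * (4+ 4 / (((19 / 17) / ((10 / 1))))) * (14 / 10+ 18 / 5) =352380 / 19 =18546.32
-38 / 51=-0.75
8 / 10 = 4 / 5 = 0.80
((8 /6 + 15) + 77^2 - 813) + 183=15946 /3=5315.33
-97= -97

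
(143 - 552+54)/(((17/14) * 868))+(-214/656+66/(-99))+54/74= -11511607/19187016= -0.60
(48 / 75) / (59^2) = 16 / 87025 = 0.00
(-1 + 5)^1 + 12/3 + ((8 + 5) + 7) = 28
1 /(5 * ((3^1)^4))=1 /405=0.00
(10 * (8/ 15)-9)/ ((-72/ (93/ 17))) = 341/ 1224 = 0.28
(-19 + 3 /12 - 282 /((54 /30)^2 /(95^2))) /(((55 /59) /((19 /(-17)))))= 19020461005 /20196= 941793.47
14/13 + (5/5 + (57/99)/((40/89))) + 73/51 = 465717/97240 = 4.79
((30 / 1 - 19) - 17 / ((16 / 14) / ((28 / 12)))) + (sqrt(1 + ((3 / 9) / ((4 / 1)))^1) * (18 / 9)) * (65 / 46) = -569 / 24 + 65 * sqrt(39) / 138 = -20.77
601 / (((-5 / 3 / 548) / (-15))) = 2964132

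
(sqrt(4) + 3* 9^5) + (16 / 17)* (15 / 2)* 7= 3012373 / 17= 177198.41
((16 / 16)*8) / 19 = 8 / 19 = 0.42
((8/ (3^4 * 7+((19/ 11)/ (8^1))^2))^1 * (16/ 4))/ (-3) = -0.02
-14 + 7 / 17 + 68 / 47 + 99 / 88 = -70417 / 6392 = -11.02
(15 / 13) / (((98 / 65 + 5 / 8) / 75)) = 40.58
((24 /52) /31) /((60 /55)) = 11 /806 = 0.01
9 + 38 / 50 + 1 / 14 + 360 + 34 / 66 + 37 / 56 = 371.01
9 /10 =0.90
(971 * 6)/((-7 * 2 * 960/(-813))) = 789423/2240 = 352.42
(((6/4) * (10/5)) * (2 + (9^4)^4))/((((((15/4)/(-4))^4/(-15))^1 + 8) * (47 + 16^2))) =2308200400097.11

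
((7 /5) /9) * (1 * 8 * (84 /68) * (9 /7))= 168 /85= 1.98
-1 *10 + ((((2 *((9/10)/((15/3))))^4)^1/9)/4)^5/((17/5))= -316649675369262695106608867905351/31664967536926269531250000000000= -10.00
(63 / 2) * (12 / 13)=378 / 13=29.08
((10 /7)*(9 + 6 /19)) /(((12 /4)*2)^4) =295 /28728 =0.01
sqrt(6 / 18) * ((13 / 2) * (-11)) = -143 * sqrt(3) / 6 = -41.28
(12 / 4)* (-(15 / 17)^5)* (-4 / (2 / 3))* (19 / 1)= 259706250 / 1419857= 182.91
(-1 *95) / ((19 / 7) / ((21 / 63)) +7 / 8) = -1064 / 101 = -10.53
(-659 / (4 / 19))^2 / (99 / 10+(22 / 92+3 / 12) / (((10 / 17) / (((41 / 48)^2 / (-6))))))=13846406949120 / 13847003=999956.95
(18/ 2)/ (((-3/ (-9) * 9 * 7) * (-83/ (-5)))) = 15/ 581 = 0.03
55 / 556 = 0.10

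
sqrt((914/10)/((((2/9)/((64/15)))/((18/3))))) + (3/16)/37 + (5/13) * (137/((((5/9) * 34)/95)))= 24 * sqrt(457)/5 + 34672623/130832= 367.63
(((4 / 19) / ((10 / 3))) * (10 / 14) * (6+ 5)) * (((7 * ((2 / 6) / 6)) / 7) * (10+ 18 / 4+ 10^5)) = 2200319 / 798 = 2757.29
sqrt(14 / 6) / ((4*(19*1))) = sqrt(21) / 228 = 0.02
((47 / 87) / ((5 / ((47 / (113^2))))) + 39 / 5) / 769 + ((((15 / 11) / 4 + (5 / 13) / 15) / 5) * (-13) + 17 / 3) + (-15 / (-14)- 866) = -860.20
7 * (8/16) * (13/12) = 91/24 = 3.79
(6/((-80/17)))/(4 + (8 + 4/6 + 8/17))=-2601/26800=-0.10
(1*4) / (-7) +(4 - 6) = -2.57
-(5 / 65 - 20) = 259 / 13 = 19.92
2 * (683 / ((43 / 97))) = 132502 / 43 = 3081.44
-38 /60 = -19 /30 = -0.63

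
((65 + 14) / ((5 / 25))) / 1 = 395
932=932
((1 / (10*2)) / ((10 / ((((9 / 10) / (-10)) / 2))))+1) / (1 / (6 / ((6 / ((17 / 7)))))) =97121 / 40000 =2.43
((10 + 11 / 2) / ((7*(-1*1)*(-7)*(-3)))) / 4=-31 / 1176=-0.03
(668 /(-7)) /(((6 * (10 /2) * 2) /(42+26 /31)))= -221776 /3255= -68.13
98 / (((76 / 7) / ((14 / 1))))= 126.37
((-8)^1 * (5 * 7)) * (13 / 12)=-910 / 3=-303.33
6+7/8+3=79/8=9.88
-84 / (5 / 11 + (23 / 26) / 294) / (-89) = 2.06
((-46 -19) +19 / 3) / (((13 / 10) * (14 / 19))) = -16720 / 273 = -61.25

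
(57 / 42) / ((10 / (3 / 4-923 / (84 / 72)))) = -420489 / 3920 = -107.27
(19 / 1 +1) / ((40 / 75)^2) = 1125 / 16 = 70.31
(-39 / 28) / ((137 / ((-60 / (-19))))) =-585 / 18221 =-0.03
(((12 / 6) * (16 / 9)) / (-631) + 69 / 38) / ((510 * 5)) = 78127 / 110059020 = 0.00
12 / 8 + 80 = 163 / 2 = 81.50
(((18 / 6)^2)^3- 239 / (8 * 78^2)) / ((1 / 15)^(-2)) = 35481649 / 10951200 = 3.24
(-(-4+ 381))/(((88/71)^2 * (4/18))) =-17104113/15488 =-1104.35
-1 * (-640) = 640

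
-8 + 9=1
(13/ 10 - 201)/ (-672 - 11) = 1997/ 6830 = 0.29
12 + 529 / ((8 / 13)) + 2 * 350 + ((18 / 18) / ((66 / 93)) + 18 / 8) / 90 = 1555949 / 990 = 1571.67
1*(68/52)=17/13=1.31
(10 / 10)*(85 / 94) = 85 / 94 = 0.90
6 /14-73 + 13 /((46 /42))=-9773 /161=-60.70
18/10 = 9/5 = 1.80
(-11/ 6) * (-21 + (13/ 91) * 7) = 110/ 3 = 36.67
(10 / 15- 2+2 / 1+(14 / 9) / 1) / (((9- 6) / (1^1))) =20 / 27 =0.74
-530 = -530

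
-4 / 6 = -2 / 3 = -0.67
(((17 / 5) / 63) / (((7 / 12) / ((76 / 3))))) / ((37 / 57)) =98192 / 27195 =3.61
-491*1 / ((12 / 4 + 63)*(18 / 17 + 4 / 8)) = -8347 / 1749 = -4.77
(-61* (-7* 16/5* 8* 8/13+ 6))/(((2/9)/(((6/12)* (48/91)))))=44653464/5915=7549.19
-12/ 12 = -1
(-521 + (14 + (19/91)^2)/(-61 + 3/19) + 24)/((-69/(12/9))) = 4759909097/495394263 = 9.61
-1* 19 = -19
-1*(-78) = 78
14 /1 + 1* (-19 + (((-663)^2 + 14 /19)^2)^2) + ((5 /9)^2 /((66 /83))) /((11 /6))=47686553158958636945100150051095 /1277276121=37334568755285324045528.09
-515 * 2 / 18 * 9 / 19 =-515 / 19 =-27.11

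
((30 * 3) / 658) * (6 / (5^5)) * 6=324 / 205625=0.00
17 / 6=2.83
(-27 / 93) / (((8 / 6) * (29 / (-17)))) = 459 / 3596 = 0.13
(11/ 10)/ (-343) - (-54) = 185209/ 3430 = 54.00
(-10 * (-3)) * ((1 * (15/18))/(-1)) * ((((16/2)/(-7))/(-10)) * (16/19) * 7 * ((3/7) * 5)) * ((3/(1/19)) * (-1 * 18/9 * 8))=230400/7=32914.29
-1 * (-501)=501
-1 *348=-348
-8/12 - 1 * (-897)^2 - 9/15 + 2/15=-12069152/15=-804610.13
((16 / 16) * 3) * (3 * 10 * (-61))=-5490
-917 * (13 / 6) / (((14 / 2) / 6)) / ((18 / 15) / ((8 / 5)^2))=-54496 / 15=-3633.07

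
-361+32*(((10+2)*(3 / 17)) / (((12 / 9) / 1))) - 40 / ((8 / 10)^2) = -12671 / 34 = -372.68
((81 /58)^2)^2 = 43046721 /11316496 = 3.80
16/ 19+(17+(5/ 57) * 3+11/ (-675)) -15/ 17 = 3751472/ 218025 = 17.21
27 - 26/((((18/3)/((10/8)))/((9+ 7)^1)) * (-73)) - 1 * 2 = 5735/219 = 26.19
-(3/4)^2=-9/16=-0.56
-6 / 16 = -3 / 8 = -0.38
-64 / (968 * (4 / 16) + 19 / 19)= -0.26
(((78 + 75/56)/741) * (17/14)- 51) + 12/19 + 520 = 90968393/193648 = 469.76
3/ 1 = 3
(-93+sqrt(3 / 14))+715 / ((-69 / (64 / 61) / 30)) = -418.70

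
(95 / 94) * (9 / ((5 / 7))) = 1197 / 94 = 12.73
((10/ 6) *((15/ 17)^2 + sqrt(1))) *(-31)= -79670/ 867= -91.89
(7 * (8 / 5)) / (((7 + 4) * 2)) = 28 / 55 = 0.51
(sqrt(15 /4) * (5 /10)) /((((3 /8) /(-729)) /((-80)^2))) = -3110400 * sqrt(15) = -12046527.40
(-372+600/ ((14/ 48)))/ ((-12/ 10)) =-9830/ 7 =-1404.29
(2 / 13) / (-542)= -1 / 3523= -0.00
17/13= 1.31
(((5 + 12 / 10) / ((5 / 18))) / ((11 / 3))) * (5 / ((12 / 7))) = 17.75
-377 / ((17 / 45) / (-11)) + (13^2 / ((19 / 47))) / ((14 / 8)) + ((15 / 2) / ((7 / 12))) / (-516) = 311564027 / 27778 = 11216.22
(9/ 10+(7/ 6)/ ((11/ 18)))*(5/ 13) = 309/ 286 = 1.08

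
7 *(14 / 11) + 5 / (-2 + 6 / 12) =5.58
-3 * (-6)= 18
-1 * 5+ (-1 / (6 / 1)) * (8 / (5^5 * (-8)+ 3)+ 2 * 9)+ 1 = -524933 / 74991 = -7.00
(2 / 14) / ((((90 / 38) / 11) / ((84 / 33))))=76 / 45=1.69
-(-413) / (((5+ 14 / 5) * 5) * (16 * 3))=413 / 1872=0.22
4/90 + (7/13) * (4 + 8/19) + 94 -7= 993959/11115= 89.43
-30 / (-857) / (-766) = -15 / 328231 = -0.00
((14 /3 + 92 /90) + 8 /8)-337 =-14864 /45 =-330.31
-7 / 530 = -0.01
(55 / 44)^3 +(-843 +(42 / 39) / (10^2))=-17493551 / 20800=-841.04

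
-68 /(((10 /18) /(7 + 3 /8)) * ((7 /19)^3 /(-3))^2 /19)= -72620821691577 /1176490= -61726679.95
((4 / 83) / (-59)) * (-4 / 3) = 16 / 14691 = 0.00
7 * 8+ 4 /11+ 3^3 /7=4637 /77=60.22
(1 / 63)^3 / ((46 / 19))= 19 / 11502162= 0.00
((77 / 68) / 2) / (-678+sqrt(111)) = -0.00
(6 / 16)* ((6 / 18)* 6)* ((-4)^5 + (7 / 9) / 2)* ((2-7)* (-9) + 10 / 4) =-36466.15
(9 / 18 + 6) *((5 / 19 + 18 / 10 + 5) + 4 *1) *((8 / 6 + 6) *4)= 601172 / 285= 2109.38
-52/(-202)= 26/101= 0.26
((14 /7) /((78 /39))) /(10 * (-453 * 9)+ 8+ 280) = -0.00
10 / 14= 5 / 7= 0.71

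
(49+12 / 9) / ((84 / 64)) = 2416 / 63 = 38.35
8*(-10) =-80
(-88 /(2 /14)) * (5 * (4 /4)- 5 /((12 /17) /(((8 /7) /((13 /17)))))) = 3441.03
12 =12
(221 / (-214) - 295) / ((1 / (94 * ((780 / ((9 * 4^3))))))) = -64512435 / 1712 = -37682.50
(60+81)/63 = 47/21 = 2.24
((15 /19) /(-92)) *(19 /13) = -15 /1196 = -0.01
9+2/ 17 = 155/ 17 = 9.12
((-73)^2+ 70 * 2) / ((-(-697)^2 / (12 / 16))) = -16407 / 1943236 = -0.01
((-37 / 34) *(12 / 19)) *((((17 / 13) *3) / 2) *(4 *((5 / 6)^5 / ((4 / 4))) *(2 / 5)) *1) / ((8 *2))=-23125 / 426816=-0.05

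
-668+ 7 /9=-667.22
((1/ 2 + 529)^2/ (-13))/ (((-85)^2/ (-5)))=1121481/ 75140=14.93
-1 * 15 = -15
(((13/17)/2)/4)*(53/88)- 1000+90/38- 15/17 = -227040989/227392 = -998.46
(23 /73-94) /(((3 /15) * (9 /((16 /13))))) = -547120 /8541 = -64.06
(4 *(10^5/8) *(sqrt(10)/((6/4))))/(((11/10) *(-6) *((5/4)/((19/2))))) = -3800000 *sqrt(10)/99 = -121380.35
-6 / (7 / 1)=-6 / 7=-0.86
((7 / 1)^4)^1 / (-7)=-343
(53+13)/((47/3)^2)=594/2209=0.27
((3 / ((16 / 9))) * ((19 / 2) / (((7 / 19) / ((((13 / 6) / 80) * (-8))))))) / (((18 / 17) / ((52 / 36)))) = -1037153 / 80640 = -12.86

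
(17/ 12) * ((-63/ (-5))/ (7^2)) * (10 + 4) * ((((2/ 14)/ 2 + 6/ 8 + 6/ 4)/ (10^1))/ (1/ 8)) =663/ 70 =9.47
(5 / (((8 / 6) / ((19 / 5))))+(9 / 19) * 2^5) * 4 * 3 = 352.89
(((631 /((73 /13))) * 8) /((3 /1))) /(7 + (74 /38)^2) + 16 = 43.77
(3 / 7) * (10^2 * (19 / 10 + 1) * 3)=2610 / 7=372.86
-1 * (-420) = 420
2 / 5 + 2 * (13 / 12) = 77 / 30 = 2.57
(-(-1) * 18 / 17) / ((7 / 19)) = 342 / 119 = 2.87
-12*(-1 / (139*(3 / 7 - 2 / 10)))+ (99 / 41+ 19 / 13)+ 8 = 12.25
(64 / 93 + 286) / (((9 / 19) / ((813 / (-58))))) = -8483.66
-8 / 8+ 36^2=1295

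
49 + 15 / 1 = 64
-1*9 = -9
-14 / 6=-2.33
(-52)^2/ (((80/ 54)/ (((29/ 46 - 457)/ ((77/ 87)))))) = -1190546019/ 1265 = -941143.10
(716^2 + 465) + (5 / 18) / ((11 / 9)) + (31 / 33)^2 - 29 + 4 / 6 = 1117518245 / 2178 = 513093.78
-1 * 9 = -9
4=4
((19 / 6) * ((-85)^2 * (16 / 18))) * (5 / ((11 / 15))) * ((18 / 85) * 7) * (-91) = -205751000 / 11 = -18704636.36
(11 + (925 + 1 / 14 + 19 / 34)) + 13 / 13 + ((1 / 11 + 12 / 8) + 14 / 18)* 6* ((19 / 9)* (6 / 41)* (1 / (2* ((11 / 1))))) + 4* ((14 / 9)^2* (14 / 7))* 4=48548890427 / 47819079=1015.26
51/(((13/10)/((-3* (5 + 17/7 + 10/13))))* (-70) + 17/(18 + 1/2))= 4223106/382489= 11.04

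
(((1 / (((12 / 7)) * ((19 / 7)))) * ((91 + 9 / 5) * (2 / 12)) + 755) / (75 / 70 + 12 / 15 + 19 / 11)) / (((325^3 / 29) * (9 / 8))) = 23164856176 / 146394657703125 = 0.00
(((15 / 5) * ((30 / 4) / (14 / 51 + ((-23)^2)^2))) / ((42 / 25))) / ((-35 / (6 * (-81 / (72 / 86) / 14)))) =888165 / 15664842928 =0.00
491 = 491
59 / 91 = 0.65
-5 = -5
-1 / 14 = -0.07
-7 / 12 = -0.58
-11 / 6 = -1.83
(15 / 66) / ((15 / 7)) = 7 / 66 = 0.11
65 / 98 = 0.66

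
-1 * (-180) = 180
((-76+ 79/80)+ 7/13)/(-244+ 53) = 0.39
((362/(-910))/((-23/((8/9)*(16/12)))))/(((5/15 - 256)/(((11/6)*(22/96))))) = -21901/650159055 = -0.00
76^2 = 5776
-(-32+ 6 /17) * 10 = 5380 /17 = 316.47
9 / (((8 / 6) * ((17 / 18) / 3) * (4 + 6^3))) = 729 / 7480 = 0.10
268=268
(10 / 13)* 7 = 70 / 13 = 5.38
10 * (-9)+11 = -79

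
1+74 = 75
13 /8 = 1.62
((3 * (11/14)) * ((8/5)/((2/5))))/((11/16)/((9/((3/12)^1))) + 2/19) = 722304/9527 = 75.82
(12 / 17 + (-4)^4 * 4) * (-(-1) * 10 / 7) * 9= 1567800 / 119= 13174.79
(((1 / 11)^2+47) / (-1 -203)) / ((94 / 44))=-948 / 8789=-0.11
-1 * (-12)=12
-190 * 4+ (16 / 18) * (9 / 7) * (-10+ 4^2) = -5272 / 7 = -753.14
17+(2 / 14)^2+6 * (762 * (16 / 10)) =1796394 / 245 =7332.22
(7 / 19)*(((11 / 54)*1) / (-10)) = -77 / 10260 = -0.01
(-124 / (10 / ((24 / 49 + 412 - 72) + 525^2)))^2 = 702886319618052964 / 60025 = 11709892871604.38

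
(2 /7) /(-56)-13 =-2549 /196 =-13.01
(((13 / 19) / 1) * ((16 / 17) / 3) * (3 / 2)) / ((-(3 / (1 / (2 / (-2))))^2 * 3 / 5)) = -520 / 8721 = -0.06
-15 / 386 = -0.04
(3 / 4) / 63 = 1 / 84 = 0.01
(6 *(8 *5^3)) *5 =30000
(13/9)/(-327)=-13/2943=-0.00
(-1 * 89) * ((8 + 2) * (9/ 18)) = -445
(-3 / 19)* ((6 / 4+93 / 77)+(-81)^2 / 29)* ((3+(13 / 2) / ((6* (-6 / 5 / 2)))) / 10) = -14655647 / 3394160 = -4.32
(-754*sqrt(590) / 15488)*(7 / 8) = -2639*sqrt(590) / 61952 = -1.03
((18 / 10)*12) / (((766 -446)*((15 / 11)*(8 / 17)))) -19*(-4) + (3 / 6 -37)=633683 / 16000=39.61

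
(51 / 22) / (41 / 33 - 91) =-153 / 5924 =-0.03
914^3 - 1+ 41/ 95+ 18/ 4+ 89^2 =145076375097/ 190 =763559868.93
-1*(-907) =907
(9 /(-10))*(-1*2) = 9 /5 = 1.80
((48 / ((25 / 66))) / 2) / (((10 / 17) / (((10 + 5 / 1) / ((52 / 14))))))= 434.99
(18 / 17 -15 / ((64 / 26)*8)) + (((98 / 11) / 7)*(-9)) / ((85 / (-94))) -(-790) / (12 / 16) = 765687137 / 718080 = 1066.30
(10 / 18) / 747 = 5 / 6723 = 0.00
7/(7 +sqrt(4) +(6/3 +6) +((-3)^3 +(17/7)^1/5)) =-245/333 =-0.74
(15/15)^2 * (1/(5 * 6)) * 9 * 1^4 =3/10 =0.30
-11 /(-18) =11 /18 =0.61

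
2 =2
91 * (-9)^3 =-66339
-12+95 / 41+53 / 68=-24823 / 2788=-8.90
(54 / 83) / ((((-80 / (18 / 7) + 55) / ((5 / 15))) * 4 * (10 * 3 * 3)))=9 / 356900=0.00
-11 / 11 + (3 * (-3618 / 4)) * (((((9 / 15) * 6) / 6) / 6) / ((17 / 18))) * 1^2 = -49013 / 170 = -288.31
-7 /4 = -1.75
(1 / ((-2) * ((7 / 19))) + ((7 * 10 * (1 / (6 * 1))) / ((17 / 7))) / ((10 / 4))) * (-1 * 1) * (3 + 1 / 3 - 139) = 76.57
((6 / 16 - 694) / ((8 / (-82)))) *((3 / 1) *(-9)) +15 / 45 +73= -18421189 / 96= -191887.39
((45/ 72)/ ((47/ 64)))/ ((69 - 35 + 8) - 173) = -40/ 6157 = -0.01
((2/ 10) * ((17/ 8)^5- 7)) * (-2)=-1190481/ 81920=-14.53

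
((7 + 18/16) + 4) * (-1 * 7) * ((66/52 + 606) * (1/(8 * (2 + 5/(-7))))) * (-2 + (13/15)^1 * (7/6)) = 2226338471/449280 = 4955.35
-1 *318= -318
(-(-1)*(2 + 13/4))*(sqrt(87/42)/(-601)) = -3*sqrt(406)/4808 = -0.01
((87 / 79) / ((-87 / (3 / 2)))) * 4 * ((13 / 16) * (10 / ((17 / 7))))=-1365 / 5372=-0.25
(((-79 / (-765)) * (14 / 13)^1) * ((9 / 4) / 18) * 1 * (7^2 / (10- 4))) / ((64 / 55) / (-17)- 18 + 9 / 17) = -298067 / 46048392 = -0.01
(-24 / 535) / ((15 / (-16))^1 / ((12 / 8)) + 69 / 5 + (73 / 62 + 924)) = -5952 / 124500599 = -0.00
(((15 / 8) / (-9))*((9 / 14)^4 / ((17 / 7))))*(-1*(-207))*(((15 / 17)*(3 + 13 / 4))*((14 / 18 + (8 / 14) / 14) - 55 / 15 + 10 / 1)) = -119.61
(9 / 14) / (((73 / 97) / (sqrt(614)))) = 873 * sqrt(614) / 1022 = 21.17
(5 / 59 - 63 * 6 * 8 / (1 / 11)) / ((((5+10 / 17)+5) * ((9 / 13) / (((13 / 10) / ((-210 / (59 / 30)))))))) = 5638466483 / 102060000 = 55.25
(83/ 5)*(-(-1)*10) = 166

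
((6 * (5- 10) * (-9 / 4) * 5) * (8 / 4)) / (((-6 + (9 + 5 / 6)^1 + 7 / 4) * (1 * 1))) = 8100 / 67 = 120.90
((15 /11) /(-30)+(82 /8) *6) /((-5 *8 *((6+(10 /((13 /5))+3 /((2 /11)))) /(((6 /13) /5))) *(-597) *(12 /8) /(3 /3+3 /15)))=1352 /187433125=0.00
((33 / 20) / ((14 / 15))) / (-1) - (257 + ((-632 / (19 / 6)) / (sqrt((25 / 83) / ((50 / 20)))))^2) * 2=-66886952887 / 101080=-661722.92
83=83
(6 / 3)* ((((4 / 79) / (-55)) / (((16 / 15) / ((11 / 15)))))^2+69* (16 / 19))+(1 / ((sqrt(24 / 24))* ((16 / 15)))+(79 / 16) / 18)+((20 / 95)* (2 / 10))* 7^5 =704432249179 / 853768800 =825.09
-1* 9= -9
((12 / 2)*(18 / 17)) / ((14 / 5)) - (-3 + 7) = -206 / 119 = -1.73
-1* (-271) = 271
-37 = -37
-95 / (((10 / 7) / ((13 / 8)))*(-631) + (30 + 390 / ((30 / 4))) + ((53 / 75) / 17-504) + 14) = 11022375 / 111695377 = 0.10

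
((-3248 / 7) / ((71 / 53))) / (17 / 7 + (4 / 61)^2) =-640547824 / 4499199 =-142.37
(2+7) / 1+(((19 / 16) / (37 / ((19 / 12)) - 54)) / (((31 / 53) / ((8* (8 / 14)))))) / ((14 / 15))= 2556509 / 294686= 8.68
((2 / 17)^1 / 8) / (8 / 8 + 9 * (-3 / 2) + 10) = -1 / 170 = -0.01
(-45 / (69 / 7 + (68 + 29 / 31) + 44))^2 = 10595025 / 78889924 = 0.13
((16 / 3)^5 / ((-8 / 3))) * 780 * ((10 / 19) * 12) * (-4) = 5452595200 / 171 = 31886521.64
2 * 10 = 20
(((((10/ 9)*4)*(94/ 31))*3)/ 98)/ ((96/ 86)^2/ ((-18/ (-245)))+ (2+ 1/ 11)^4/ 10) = 508938729200/ 23281000326213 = 0.02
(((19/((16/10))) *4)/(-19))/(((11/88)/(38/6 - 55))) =2920/3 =973.33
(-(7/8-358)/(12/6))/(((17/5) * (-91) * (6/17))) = -14285/8736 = -1.64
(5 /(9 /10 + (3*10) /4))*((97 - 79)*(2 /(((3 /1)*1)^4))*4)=200 /189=1.06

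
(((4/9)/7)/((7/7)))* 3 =4/21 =0.19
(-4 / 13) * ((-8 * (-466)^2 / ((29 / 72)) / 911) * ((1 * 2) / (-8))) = -125081856 / 343447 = -364.20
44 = 44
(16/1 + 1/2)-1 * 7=19/2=9.50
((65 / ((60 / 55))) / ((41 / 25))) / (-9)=-17875 / 4428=-4.04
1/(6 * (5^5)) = 0.00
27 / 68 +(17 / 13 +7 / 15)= 28793 / 13260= 2.17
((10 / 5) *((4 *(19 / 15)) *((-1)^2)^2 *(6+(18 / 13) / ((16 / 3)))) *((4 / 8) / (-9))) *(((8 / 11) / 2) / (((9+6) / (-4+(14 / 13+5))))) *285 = -470022 / 9295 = -50.57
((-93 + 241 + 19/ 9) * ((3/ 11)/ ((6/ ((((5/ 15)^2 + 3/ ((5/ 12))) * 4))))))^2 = 790246325764/ 19847025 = 39816.87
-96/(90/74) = -1184/15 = -78.93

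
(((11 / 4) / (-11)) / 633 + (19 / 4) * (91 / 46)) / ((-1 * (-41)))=1094411 / 4775352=0.23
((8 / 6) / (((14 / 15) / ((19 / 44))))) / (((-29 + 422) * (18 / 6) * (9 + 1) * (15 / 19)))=361 / 5446980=0.00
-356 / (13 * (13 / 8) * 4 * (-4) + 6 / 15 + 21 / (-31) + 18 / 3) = 1.07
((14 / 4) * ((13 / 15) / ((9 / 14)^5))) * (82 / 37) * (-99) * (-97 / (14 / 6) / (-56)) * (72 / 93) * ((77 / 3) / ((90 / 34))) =-57197021449568 / 1693230075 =-33779.83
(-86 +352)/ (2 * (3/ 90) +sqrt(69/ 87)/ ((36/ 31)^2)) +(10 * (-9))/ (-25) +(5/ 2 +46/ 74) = -954668441361/ 27782373890 +1183183200 * sqrt(667)/ 75087497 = 372.59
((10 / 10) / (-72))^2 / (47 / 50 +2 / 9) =25 / 150624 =0.00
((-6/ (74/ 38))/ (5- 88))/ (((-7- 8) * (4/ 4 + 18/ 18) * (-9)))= 19/ 138195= 0.00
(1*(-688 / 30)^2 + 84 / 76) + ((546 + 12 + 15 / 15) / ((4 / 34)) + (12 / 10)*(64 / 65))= 586841387 / 111150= 5279.72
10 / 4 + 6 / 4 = 4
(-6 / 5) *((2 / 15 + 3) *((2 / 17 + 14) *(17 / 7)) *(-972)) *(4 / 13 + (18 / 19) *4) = 4438291968 / 8645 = 513394.10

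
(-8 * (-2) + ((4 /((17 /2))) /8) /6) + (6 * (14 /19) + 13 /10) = 105286 /4845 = 21.73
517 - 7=510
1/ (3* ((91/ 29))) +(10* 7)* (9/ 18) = 9584/ 273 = 35.11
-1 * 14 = -14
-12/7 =-1.71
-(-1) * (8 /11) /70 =4 /385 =0.01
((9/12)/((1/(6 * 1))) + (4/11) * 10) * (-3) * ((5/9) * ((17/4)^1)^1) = -15215/264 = -57.63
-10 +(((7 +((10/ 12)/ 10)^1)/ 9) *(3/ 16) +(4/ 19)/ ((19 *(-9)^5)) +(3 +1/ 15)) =-46288007183/ 6821340480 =-6.79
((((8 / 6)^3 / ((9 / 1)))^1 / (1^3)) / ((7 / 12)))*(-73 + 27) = -11776 / 567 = -20.77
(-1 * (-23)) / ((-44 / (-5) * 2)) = 115 / 88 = 1.31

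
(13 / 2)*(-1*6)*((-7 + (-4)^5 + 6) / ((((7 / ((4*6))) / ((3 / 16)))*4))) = 359775 / 56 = 6424.55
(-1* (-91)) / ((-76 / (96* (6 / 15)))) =-4368 / 95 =-45.98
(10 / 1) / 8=5 / 4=1.25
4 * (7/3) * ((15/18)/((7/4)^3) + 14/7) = 8872/441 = 20.12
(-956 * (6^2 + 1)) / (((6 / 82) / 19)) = -27554788 / 3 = -9184929.33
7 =7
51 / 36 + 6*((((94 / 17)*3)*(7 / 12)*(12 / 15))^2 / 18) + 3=704927 / 28900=24.39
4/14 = 0.29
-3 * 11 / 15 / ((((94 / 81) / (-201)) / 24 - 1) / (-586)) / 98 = -629683956 / 47877655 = -13.15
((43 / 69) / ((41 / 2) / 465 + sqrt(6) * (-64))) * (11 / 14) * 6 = -26182252800 * sqrt(6) / 3422180695759 - 18035490 / 3422180695759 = -0.02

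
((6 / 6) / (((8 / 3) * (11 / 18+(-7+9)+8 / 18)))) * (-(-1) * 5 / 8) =27 / 352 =0.08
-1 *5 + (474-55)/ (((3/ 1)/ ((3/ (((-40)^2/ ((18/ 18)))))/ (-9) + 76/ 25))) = 6041629/ 14400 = 419.56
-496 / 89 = -5.57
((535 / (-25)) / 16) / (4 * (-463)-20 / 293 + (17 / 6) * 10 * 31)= 94053 / 68473040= 0.00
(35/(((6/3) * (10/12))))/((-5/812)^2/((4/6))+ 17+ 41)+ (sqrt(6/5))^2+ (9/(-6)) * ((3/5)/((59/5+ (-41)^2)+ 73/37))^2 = 35949090567970421/23013774589449930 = 1.56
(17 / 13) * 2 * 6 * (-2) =-408 / 13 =-31.38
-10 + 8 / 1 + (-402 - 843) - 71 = -1318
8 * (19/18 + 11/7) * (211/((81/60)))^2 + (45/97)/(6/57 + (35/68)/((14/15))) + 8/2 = 3881239520636132/7559997543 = 513391.64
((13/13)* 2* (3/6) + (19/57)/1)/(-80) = -0.02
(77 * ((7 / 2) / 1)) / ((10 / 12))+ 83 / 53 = 86116 / 265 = 324.97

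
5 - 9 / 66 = 107 / 22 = 4.86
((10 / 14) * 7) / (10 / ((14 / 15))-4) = 35 / 47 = 0.74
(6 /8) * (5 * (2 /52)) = 15 /104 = 0.14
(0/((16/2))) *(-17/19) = 0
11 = 11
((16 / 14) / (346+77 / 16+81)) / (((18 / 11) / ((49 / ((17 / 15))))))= 3520 / 50337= 0.07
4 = 4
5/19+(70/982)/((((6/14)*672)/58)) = 0.28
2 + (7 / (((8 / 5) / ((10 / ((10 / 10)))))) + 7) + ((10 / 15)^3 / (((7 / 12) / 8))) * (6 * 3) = 3525 / 28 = 125.89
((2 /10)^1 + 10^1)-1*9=6 /5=1.20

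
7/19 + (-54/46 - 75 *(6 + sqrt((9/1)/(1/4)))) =-393652/437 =-900.81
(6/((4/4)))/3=2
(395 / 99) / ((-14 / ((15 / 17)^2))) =-9875 / 44506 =-0.22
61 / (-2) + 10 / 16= -239 / 8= -29.88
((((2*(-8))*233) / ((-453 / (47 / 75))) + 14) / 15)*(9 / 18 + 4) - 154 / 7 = -920317 / 56625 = -16.25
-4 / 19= -0.21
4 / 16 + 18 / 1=73 / 4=18.25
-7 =-7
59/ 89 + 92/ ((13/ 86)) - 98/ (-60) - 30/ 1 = 20163443/ 34710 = 580.91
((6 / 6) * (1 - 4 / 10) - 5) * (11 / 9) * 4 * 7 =-6776 / 45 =-150.58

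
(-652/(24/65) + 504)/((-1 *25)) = 50.47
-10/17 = -0.59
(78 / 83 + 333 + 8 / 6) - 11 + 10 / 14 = 566453 / 1743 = 324.99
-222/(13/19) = -4218/13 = -324.46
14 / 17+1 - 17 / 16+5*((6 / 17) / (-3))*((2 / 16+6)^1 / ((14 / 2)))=0.25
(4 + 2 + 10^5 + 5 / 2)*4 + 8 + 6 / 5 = 2000216 / 5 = 400043.20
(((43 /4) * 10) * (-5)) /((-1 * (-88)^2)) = 1075 /15488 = 0.07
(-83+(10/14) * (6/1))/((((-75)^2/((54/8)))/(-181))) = 299193/17500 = 17.10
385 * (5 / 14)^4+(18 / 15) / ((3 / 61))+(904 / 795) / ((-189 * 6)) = 10836177901 / 353399760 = 30.66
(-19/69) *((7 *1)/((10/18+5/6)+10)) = -798/4715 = -0.17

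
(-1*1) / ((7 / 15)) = -15 / 7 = -2.14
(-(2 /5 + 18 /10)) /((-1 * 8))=11 /40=0.28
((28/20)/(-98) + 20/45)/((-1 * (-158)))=271/99540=0.00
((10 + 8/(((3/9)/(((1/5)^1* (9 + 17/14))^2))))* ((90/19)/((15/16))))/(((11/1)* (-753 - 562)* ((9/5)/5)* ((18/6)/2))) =-8636416/121202235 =-0.07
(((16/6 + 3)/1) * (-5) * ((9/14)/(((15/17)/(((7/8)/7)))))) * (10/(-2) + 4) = 2.58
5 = 5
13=13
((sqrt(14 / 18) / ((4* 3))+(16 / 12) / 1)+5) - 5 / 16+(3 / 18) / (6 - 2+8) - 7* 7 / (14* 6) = sqrt(7) / 36+785 / 144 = 5.52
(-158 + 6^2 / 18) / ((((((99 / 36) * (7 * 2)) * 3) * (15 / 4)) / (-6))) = 832 / 385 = 2.16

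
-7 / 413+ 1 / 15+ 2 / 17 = 2518 / 15045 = 0.17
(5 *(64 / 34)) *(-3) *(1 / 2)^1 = -14.12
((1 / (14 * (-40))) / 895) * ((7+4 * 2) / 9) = -1 / 300720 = -0.00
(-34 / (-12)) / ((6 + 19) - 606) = -17 / 3486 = -0.00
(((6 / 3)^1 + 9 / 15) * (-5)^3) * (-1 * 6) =1950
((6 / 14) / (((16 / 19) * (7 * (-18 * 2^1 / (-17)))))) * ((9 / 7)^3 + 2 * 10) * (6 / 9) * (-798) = -46573693 / 115248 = -404.12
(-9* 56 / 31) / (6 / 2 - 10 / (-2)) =-2.03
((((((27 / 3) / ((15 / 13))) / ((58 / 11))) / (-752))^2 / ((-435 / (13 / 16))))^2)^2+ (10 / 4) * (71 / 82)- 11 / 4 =-3557049338796715148874464743221901673622620419088880409719 / 6076625953777721712660543936337443692799328256000000000000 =-0.59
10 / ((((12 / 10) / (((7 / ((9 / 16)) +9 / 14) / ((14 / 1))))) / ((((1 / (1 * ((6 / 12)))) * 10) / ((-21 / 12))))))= -824500 / 9261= -89.03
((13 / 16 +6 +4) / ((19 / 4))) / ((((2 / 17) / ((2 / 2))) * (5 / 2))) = 2941 / 380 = 7.74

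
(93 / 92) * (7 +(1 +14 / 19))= 7719 / 874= 8.83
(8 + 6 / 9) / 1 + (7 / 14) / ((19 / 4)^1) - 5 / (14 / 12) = 1790 / 399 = 4.49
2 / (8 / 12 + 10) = 3 / 16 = 0.19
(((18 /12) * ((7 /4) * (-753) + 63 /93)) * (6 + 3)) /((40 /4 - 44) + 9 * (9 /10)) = 3149685 /4588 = 686.51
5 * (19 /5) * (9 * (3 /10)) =513 /10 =51.30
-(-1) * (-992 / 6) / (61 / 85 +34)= -42160 / 8853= -4.76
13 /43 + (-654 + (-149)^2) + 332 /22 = 10199012 /473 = 21562.39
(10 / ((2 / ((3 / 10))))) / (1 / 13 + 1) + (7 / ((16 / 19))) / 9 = 2335 / 1008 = 2.32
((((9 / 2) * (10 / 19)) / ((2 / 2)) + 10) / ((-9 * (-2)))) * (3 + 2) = 1175 / 342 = 3.44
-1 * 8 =-8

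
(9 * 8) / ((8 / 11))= 99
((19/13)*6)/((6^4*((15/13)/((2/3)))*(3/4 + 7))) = 19/37665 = 0.00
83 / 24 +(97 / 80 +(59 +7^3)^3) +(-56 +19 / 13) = 202690045373 / 3120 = 64964758.13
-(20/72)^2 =-25/324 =-0.08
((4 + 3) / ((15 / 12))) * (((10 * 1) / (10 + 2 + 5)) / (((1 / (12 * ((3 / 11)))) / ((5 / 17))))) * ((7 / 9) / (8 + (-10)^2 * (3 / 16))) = 31360 / 340153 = 0.09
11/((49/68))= 748/49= 15.27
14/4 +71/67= 611/134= 4.56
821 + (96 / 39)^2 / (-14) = 820.57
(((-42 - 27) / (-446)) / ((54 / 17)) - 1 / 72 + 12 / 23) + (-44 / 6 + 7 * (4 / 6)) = -779239 / 369288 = -2.11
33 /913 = 3 /83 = 0.04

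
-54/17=-3.18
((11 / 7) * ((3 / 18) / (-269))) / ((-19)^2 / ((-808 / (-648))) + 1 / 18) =-3333 / 991284637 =-0.00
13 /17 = 0.76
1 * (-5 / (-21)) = 5 / 21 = 0.24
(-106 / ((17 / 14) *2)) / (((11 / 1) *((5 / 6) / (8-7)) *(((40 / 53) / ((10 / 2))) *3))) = -19663 / 1870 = -10.51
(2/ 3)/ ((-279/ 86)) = -172/ 837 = -0.21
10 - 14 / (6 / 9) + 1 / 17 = -186 / 17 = -10.94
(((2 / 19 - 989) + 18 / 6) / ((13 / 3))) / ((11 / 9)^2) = -4551876 / 29887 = -152.30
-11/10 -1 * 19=-201/10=-20.10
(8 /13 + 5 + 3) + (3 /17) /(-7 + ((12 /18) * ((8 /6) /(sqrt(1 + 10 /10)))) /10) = 188356343 /21926957 - 270 * sqrt(2) /1686689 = 8.59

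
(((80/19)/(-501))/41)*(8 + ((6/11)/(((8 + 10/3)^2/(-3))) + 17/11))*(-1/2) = 0.00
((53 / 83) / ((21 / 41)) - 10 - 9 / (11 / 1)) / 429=-183514 / 8225217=-0.02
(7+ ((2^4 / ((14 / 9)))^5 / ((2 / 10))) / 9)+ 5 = 1075155924 / 16807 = 63970.72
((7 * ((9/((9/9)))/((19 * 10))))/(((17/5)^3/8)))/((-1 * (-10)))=630/93347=0.01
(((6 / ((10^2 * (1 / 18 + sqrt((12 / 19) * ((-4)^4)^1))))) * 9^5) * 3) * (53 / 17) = 2594.69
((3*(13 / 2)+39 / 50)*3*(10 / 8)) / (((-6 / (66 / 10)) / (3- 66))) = 1054053 / 200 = 5270.26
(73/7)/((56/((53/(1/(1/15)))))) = 0.66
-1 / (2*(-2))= 1 / 4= 0.25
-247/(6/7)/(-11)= 1729/66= 26.20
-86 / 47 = -1.83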